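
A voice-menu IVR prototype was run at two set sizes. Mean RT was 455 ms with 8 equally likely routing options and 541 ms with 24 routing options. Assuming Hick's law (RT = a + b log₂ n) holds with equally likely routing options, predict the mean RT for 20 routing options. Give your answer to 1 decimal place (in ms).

526.7 ms

Solve the two-equation system in a and b:
  b = (541 − 455) / (log₂ 24 − log₂ 8) = 86 / (4.5850 − 3) = 54.260 ms/bit
  a = 455 − 54.260 × 3 = 292.220 ms
Then RT(20) = 292.220 + 54.260 × log₂ 20 = 292.220 + 54.260 × 4.3219 ≈ 526.728 ms.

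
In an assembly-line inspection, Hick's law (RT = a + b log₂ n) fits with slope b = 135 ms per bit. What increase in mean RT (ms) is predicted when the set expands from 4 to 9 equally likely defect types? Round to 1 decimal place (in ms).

The intercept a cancels: ΔRT = b·(log₂ n₂ − log₂ n₁) = b·log₂(n₂/n₁).
log₂(9) − log₂(4) = 3.1699 − 2 = 1.1699.
ΔRT = 135 × 1.1699 = 157.940 ms.

157.9 ms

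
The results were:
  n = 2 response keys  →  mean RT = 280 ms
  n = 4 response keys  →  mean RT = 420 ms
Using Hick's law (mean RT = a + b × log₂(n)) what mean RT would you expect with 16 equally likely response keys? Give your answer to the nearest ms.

700 ms

Solve the two-equation system in a and b:
  b = (420 − 280) / (log₂ 4 − log₂ 2) = 140 / (2 − 1) = 140 ms/bit
  a = 280 − 140 × 1 = 140 ms
Then RT(16) = 140 + 140 × log₂ 16 = 140 + 140 × 4 ≈ 700.000 ms.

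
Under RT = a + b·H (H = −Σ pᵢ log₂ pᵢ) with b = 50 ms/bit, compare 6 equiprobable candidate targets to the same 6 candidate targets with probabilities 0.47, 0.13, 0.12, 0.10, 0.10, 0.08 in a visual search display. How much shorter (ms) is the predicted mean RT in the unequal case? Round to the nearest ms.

18 ms

The RT saving is b·ΔH. Equiprobable H₀ = log₂(6) = 2.5850 bits; with the given probabilities H = 2.2176 bits.
b·(H₀ − H) = 50 × (2.5850 − 2.2176) = 18.37 ms.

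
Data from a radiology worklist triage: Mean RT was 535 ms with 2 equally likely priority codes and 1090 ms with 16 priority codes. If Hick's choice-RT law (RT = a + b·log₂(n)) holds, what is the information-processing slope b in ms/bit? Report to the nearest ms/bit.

The slope on a log₂ axis is (1090 − 535) / (4 − 1) = 185 ms/bit.

185 ms/bit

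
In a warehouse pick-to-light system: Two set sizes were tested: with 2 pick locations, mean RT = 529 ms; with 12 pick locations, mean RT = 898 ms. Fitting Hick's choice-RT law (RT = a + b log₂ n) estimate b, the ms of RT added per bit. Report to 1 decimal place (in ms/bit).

b = (RT₂ − RT₁)/(log₂ n₂ − log₂ n₁) = (898 − 529)/(3.5850 − 1) = 142.749 ms/bit.

142.7 ms/bit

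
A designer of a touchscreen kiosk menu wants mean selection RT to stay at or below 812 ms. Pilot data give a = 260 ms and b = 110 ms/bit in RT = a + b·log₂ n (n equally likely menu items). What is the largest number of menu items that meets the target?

32

110·log₂ n ≤ 812 − 260 = 552, giving log₂ n ≤ 5.0182 and n ≤ 32.406. The largest whole number is 32.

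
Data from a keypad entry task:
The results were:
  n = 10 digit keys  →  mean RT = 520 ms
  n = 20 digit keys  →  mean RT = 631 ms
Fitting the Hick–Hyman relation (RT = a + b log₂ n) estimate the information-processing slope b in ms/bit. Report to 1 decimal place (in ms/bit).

The slope on a log₂ axis is (631 − 520) / (4.3219 − 3.3219) = 111.000 ms/bit.

111.0 ms/bit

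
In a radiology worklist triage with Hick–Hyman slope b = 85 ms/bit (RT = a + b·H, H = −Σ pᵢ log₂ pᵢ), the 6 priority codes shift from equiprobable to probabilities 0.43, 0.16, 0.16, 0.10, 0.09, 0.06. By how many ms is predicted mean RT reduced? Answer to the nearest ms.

28 ms

Equiprobable entropy H₀ = log₂ 6 = 2.5850 bits.
Skewed entropy H = −Σ pᵢ log₂ pᵢ = 2.2580 bits.
ΔRT = b·(H₀ − H) = 85 × 0.3270 = 27.79 ms.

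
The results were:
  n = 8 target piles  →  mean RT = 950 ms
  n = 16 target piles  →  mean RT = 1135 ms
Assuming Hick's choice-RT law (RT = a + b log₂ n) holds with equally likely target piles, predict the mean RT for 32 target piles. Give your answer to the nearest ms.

Solve the two-equation system in a and b:
  b = (1135 − 950) / (log₂ 16 − log₂ 8) = 185 / (4 − 3) = 185 ms/bit
  a = 950 − 185 × 3 = 395 ms
Then RT(32) = 395 + 185 × log₂ 32 = 395 + 185 × 5 ≈ 1320.000 ms.

1320 ms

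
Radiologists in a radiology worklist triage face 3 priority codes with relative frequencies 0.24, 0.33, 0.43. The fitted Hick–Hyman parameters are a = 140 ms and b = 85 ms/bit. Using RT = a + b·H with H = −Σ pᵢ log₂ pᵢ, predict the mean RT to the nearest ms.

271 ms

Entropy contributions −pᵢ log₂ pᵢ: 0.4941, 0.5278, 0.5236; sum H = 1.5455 bits.
RT = a + bH = 140 + 85·1.5455 = 271.37 ms.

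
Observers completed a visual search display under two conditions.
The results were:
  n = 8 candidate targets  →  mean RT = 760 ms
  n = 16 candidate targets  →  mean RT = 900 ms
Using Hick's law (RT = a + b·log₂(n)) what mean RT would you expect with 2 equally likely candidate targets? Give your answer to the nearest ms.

Solve the two-equation system in a and b:
  b = (900 − 760) / (log₂ 16 − log₂ 8) = 140 / (4 − 3) = 140 ms/bit
  a = 760 − 140 × 3 = 340 ms
Then RT(2) = 340 + 140 × log₂ 2 = 340 + 140 × 1 ≈ 480.000 ms.

480 ms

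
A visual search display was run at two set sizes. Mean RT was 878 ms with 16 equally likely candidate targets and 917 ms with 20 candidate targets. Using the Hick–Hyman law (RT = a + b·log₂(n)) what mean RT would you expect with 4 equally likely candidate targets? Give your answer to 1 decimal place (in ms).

Solve the two-equation system in a and b:
  b = (917 − 878) / (log₂ 20 − log₂ 16) = 39 / (4.3219 − 4) = 121.145 ms/bit
  a = 878 − 121.145 × 4 = 393.420 ms
Then RT(4) = 393.420 + 121.145 × log₂ 4 = 393.420 + 121.145 × 2 ≈ 635.710 ms.

635.7 ms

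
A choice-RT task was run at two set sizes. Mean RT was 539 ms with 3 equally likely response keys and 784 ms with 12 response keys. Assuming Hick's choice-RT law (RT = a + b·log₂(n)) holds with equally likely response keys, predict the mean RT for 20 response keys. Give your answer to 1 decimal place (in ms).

874.3 ms

RT is linear in log₂ n, so two points fix the line:
  b = (784 − 539) / (log₂ 12 − log₂ 3) = 245 / (3.5850 − 1.5850) = 122.500 ms/bit
  a = 539 − 122.500 × 1.5850 = 344.842 ms
Then RT(20) = 344.842 + 122.500 × log₂ 20 = 344.842 + 122.500 × 4.3219 ≈ 874.278 ms.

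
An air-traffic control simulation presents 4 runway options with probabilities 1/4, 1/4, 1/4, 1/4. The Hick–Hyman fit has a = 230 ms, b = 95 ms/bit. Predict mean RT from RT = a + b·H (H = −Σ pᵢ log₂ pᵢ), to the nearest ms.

Each term −pᵢ log₂ pᵢ: 0.25·2 + 0.25·2 + 0.25·2 + 0.25·2; summed, H = 2.000 bits.
Mean RT = a + bH = 230 + 95·2.000 = 420.00 ms.

420 ms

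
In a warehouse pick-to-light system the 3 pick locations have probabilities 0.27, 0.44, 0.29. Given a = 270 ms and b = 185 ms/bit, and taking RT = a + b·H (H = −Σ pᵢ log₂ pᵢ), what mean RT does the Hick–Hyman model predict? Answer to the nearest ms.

H = 0.27·log₂(1/0.27) + 0.44·log₂(1/0.44) + 0.29·log₂(1/0.29) = 1.5491 bits.
RT = 270 + 185 × 1.5491 = 556.58 ms.

557 ms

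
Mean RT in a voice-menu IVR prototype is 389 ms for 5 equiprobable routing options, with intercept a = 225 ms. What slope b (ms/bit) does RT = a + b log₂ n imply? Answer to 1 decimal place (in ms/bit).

70.6 ms/bit

log₂(5) = 2.3219 bits.
b = (RT − a)/log₂ n = (389 − 225) / 2.3219 = 70.631 ms/bit.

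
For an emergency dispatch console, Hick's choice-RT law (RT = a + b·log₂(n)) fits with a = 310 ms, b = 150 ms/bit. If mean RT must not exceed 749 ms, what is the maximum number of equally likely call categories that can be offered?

7

Information budget: (749 − 310)/150 = 2.9267 bits, so n ≤ 2^2.9267 = 7.604 → at most 7.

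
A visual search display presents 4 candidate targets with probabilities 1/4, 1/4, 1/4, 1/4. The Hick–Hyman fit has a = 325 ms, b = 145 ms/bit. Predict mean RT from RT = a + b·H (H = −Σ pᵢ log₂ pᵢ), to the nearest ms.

615 ms

H = −Σ pᵢ log₂ pᵢ = 0.25·2 + 0.25·2 + 0.25·2 + 0.25·2 = 2.000 bits.
RT = 325 + 145 × 2.000 = 615.00 ms.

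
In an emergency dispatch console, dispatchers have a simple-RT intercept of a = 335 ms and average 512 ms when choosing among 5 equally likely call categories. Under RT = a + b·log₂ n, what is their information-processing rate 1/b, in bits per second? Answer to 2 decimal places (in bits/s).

13.12 bits/s

b = (512 − 335)/log₂ 5 = 177/2.3219 = 76.230 ms per bit = 0.07623 s/bit; the reciprocal is 13.118 bits/s.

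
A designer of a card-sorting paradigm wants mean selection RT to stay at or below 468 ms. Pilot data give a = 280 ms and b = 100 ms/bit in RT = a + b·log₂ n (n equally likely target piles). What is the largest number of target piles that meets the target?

Set 280 + 100·log₂ n ≤ 468 → log₂ n ≤ (468 − 280)/100 = 1.8800.
So n ≤ 2^1.8800 = 3.681; the largest integer n is 3.

3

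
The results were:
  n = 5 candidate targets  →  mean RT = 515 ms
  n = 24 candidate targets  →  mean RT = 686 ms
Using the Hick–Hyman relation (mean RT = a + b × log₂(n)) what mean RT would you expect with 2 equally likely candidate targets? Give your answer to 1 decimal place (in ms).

415.1 ms

RT is linear in log₂ n, so two points fix the line:
  b = (686 − 515) / (log₂ 24 − log₂ 5) = 171 / (4.5850 − 2.3219) = 75.562 ms/bit
  a = 515 − 75.562 × 2.3219 = 339.550 ms
Then RT(2) = 339.550 + 75.562 × log₂ 2 = 339.550 + 75.562 × 1 ≈ 415.112 ms.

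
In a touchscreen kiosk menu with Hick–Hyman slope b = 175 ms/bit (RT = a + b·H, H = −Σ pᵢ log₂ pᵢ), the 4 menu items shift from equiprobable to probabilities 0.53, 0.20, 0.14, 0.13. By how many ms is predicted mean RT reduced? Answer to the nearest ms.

Equiprobable entropy H₀ = log₂ 4 = 2.0000 bits.
Skewed entropy H = −Σ pᵢ log₂ pᵢ = 1.7296 bits.
ΔRT = b·(H₀ − H) = 175 × 0.2704 = 47.32 ms.

47 ms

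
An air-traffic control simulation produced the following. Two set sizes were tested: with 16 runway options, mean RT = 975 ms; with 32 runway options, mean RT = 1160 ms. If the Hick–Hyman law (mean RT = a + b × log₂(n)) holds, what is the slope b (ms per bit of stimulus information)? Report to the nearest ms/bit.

185 ms/bit

Slope: b = (1160 − 975) / (log₂ 32 − log₂ 16) = 185/1.0000 = 185 ms/bit.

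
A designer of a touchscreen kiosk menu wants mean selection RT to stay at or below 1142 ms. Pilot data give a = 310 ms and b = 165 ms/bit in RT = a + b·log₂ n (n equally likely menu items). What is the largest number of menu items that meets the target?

32

Set 310 + 165·log₂ n ≤ 1142 → log₂ n ≤ (1142 − 310)/165 = 5.0424.
So n ≤ 2^5.0424 = 32.955; the largest integer n is 32.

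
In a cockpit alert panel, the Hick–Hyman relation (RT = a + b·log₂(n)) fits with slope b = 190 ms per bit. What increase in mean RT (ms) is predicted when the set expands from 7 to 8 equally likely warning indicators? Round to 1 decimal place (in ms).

36.6 ms

ΔRT = (a + b log₂ n₂) − (a + b log₂ n₁) = b·(log₂ n₂ − log₂ n₁).
log₂(8) − log₂(7) = 3 − 2.8074 = 0.1926.
ΔRT = 190 × 0.1926 = 36.603 ms.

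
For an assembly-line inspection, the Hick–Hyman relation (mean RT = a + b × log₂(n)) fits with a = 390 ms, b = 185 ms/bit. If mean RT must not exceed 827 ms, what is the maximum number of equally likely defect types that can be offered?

185·log₂ n ≤ 827 − 390 = 437, giving log₂ n ≤ 2.3622 and n ≤ 5.141. The largest whole number is 5.

5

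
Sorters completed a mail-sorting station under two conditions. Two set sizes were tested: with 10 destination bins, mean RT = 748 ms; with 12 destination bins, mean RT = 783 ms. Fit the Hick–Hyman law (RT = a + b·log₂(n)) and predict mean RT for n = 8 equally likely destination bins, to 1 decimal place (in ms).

705.2 ms

RT is linear in log₂ n, so two points fix the line:
  b = (783 − 748) / (log₂ 12 − log₂ 10) = 35 / (3.5850 − 3.3219) = 133.062 ms/bit
  a = 748 − 133.062 × 3.3219 = 305.976 ms
Then RT(8) = 305.976 + 133.062 × log₂ 8 = 305.976 + 133.062 × 3 ≈ 705.163 ms.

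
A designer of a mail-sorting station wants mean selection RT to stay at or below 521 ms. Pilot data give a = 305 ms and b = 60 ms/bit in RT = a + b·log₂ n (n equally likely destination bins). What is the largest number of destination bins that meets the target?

12

Set 305 + 60·log₂ n ≤ 521 → log₂ n ≤ (521 − 305)/60 = 3.6000.
So n ≤ 2^3.6000 = 12.126; the largest integer n is 12.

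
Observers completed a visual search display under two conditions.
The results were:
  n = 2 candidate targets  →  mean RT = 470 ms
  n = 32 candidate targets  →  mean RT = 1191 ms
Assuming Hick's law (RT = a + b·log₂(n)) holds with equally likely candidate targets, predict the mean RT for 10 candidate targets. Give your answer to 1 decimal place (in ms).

888.5 ms

With log₂ n on the abscissa the relation is linear; from the two conditions:
  b = (1191 − 470) / (log₂ 32 − log₂ 2) = 721 / (5 − 1) = 180.250 ms/bit
  a = 470 − 180.250 × 1 = 289.750 ms
Then RT(10) = 289.750 + 180.250 × log₂ 10 = 289.750 + 180.250 × 3.3219 ≈ 888.528 ms.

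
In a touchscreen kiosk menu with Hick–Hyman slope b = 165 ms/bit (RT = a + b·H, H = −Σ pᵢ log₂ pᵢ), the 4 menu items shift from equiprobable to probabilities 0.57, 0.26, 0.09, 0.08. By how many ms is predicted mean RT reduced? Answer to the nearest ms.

Equiprobable entropy H₀ = log₂ 4 = 2.0000 bits.
Skewed entropy H = −Σ pᵢ log₂ pᵢ = 1.5717 bits.
ΔRT = b·(H₀ − H) = 165 × 0.4283 = 70.67 ms.

71 ms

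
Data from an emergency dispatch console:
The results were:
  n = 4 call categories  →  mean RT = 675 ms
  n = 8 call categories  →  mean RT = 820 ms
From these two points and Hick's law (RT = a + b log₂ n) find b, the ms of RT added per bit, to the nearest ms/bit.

b = (RT₂ − RT₁)/(log₂ n₂ − log₂ n₁) = (820 − 675)/(3 − 2) = 145 ms/bit.

145 ms/bit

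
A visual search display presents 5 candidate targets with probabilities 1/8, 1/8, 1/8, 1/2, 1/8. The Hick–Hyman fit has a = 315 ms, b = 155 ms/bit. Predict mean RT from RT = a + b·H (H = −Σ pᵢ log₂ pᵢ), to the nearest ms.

H = −Σ pᵢ log₂ pᵢ = 0.125·3 + 0.125·3 + 0.125·3 + 0.5·1 + 0.125·3 = 2.000 bits.
RT = 315 + 155 × 2.000 = 625.00 ms.

625 ms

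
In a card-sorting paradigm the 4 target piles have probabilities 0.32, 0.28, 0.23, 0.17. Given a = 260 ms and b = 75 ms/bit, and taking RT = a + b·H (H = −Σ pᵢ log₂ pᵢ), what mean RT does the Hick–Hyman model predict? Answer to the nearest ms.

H = 0.32·log₂(1/0.32) + 0.28·log₂(1/0.28) + 0.23·log₂(1/0.23) + 0.17·log₂(1/0.17) = 1.9625 bits.
RT = 260 + 75 × 1.9625 = 407.19 ms.

407 ms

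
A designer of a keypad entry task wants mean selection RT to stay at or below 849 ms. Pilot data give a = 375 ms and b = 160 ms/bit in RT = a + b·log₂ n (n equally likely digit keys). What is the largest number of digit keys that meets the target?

7

Information budget: (849 − 375)/160 = 2.9625 bits, so n ≤ 2^2.9625 = 7.795 → at most 7.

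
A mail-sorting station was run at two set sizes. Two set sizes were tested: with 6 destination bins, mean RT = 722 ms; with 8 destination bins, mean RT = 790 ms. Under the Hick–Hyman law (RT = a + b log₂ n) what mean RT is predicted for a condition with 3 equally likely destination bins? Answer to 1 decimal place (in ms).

Solve the two-equation system in a and b:
  b = (790 − 722) / (log₂ 8 − log₂ 6) = 68 / (3 − 2.5850) = 163.841 ms/bit
  a = 722 − 163.841 × 2.5850 = 298.478 ms
Then RT(3) = 298.478 + 163.841 × log₂ 3 = 298.478 + 163.841 × 1.5850 ≈ 558.159 ms.

558.2 ms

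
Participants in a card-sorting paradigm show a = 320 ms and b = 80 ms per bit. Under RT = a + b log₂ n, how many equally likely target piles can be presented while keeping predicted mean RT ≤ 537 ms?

6

Information budget: (537 − 320)/80 = 2.7125 bits, so n ≤ 2^2.7125 = 6.555 → at most 6.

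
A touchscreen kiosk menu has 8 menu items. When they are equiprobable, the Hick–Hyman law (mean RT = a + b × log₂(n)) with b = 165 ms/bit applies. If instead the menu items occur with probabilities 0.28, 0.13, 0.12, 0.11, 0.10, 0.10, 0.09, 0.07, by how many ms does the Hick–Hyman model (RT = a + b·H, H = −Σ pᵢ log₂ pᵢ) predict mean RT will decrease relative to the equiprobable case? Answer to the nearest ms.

23 ms

The RT saving is b·ΔH. Equiprobable H₀ = log₂(8) = 3.0000 bits; with the given probabilities H = 2.8598 bits.
b·(H₀ − H) = 165 × (3.0000 − 2.8598) = 23.13 ms.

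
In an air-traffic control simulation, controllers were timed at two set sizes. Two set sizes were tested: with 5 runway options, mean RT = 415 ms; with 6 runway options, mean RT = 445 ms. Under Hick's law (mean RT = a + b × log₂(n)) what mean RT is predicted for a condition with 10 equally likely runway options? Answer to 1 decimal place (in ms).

Fit slope and intercept:
  b = (445 − 415) / (log₂ 6 − log₂ 5) = 30 / (2.5850 − 2.3219) = 114.054 ms/bit
  a = 415 − 114.054 × 2.3219 = 150.176 ms
Then RT(10) = 150.176 + 114.054 × log₂ 10 = 150.176 + 114.054 × 3.3219 ≈ 529.054 ms.

529.1 ms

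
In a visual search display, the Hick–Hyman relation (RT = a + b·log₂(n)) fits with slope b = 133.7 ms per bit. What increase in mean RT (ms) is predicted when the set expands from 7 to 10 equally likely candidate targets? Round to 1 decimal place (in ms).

ΔRT = (a + b log₂ n₂) − (a + b log₂ n₁) = b·(log₂ n₂ − log₂ n₁).
log₂(10) − log₂(7) = 3.3219 − 2.8074 = 0.5146.
ΔRT = 133.7 × 0.5146 = 68.798 ms.

68.8 ms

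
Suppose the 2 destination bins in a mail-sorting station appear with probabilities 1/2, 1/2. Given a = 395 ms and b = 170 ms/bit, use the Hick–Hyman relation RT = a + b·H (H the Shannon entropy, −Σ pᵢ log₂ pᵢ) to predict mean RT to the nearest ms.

H = −Σ pᵢ log₂ pᵢ = 0.5·1 + 0.5·1 = 1.000 bits.
RT = 395 + 170 × 1.000 = 565.00 ms.

565 ms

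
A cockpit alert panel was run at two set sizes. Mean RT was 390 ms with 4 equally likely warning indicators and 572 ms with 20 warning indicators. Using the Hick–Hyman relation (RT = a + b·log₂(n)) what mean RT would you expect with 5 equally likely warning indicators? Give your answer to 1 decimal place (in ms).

415.2 ms

With log₂ n on the abscissa the relation is linear; from the two conditions:
  b = (572 − 390) / (log₂ 20 − log₂ 4) = 182 / (4.3219 − 2) = 78.383 ms/bit
  a = 390 − 78.383 × 2 = 233.234 ms
Then RT(5) = 233.234 + 78.383 × log₂ 5 = 233.234 + 78.383 × 2.3219 ≈ 415.234 ms.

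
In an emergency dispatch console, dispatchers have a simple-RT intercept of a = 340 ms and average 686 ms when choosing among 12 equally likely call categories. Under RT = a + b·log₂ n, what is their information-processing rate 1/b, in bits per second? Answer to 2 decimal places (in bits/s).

b = (686 − 340)/log₂ 12 = 346/3.5850 = 96.514 ms per bit = 0.09651 s/bit; the reciprocal is 10.361 bits/s.

10.36 bits/s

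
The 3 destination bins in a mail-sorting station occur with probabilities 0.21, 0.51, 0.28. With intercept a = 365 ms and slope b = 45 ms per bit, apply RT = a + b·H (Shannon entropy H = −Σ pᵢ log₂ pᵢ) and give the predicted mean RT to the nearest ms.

432 ms

H = 0.21·log₂(1/0.21) + 0.51·log₂(1/0.51) + 0.28·log₂(1/0.28) = 1.4825 bits.
RT = 365 + 45 × 1.4825 = 431.71 ms.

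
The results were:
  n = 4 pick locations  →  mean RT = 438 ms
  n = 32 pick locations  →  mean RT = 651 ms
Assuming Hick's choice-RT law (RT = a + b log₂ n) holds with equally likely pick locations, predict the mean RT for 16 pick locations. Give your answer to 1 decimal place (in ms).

RT is linear in log₂ n, so two points fix the line:
  b = (651 − 438) / (log₂ 32 − log₂ 4) = 213 / (5 − 2) = 71.000 ms/bit
  a = 438 − 71.000 × 2 = 296.000 ms
Then RT(16) = 296.000 + 71.000 × log₂ 16 = 296.000 + 71.000 × 4 ≈ 580.000 ms.

580.0 ms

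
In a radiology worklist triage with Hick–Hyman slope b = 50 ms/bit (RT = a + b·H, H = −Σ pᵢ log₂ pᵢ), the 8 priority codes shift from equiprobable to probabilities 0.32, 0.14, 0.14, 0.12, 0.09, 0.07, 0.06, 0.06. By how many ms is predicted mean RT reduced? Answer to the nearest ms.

Equiprobable entropy H₀ = log₂ 8 = 3.0000 bits.
Skewed entropy H = −Σ pᵢ log₂ pᵢ = 2.7556 bits.
ΔRT = b·(H₀ − H) = 50 × 0.2444 = 12.22 ms.

12 ms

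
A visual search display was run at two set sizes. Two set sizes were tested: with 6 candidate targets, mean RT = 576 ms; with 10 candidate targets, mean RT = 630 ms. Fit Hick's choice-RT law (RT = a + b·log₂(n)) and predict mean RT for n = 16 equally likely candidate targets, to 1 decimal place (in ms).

679.7 ms

With log₂ n on the abscissa the relation is linear; from the two conditions:
  b = (630 − 576) / (log₂ 10 − log₂ 6) = 54 / (3.3219 − 2.5850) = 73.273 ms/bit
  a = 576 − 73.273 × 2.5850 = 386.591 ms
Then RT(16) = 386.591 + 73.273 × log₂ 16 = 386.591 + 73.273 × 4 ≈ 679.685 ms.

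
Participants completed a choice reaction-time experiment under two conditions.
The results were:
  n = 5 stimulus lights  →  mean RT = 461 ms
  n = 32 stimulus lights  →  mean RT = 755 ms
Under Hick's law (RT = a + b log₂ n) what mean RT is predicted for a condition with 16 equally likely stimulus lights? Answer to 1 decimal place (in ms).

645.2 ms

Fit slope and intercept:
  b = (755 − 461) / (log₂ 32 − log₂ 5) = 294 / (5 − 2.3219) = 109.780 ms/bit
  a = 461 − 109.780 × 2.3219 = 206.098 ms
Then RT(16) = 206.098 + 109.780 × log₂ 16 = 206.098 + 109.780 × 4 ≈ 645.220 ms.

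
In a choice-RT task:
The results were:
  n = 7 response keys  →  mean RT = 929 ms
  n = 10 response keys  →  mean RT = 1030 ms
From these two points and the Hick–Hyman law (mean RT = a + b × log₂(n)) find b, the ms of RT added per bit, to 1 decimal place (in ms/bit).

The slope on a log₂ axis is (1030 − 929) / (3.3219 − 2.8074) = 196.279 ms/bit.

196.3 ms/bit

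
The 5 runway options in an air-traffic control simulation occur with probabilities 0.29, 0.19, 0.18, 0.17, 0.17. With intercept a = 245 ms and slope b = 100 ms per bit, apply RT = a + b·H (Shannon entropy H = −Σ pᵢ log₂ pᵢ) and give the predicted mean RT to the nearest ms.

474 ms

Entropy contributions −pᵢ log₂ pᵢ: 0.5179, 0.4552, 0.4453, 0.4346, 0.4346; sum H = 2.2876 bits.
RT = a + bH = 245 + 100·2.2876 = 473.76 ms.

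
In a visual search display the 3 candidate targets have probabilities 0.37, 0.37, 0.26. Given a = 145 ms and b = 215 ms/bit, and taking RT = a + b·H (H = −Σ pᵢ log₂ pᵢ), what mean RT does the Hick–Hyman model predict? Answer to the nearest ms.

482 ms

H = 0.37·log₂(1/0.37) + 0.37·log₂(1/0.37) + 0.26·log₂(1/0.26) = 1.5667 bits.
RT = 145 + 215 × 1.5667 = 481.85 ms.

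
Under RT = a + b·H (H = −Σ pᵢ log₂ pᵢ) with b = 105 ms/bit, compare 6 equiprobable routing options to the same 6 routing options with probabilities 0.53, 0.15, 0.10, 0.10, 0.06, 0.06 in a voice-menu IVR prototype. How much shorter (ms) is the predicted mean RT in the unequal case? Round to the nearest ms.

Equiprobable entropy H₀ = log₂ 6 = 2.5850 bits.
Skewed entropy H = −Σ pᵢ log₂ pᵢ = 2.0474 bits.
ΔRT = b·(H₀ − H) = 105 × 0.5375 = 56.44 ms.

56 ms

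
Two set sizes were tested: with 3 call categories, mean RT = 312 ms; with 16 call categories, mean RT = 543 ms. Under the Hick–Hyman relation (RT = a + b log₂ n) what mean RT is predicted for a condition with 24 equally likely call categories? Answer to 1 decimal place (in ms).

Solve the two-equation system in a and b:
  b = (543 − 312) / (log₂ 16 − log₂ 3) = 231 / (4 − 1.5850) = 95.651 ms/bit
  a = 312 − 95.651 × 1.5850 = 160.397 ms
Then RT(24) = 160.397 + 95.651 × log₂ 24 = 160.397 + 95.651 × 4.5850 ≈ 598.952 ms.

599.0 ms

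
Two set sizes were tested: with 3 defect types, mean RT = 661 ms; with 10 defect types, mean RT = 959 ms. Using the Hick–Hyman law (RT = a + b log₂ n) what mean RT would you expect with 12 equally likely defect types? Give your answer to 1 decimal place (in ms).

1004.1 ms

RT is linear in log₂ n, so two points fix the line:
  b = (959 − 661) / (log₂ 10 − log₂ 3) = 298 / (3.3219 − 1.5850) = 171.564 ms/bit
  a = 661 − 171.564 × 1.5850 = 389.078 ms
Then RT(12) = 389.078 + 171.564 × log₂ 12 = 389.078 + 171.564 × 3.5850 ≈ 1004.127 ms.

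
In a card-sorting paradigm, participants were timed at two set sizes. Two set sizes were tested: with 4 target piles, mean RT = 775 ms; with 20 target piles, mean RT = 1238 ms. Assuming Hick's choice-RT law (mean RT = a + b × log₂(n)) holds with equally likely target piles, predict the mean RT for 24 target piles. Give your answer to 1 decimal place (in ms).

1290.4 ms

With log₂ n on the abscissa the relation is linear; from the two conditions:
  b = (1238 − 775) / (log₂ 20 − log₂ 4) = 463 / (4.3219 − 2) = 199.403 ms/bit
  a = 775 − 199.403 × 2 = 376.194 ms
Then RT(24) = 376.194 + 199.403 × log₂ 24 = 376.194 + 199.403 × 4.5850 ≈ 1290.450 ms.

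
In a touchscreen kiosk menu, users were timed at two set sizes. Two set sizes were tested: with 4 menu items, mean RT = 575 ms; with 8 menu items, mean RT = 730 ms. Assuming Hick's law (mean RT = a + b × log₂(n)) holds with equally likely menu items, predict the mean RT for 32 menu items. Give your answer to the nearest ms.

Solve the two-equation system in a and b:
  b = (730 − 575) / (log₂ 8 − log₂ 4) = 155 / (3 − 2) = 155 ms/bit
  a = 575 − 155 × 2 = 265 ms
Then RT(32) = 265 + 155 × log₂ 32 = 265 + 155 × 5 ≈ 1040.000 ms.

1040 ms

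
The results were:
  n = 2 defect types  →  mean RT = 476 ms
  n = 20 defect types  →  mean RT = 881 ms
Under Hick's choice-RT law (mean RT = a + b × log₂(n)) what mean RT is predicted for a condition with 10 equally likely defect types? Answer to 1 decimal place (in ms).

759.1 ms

RT is linear in log₂ n, so two points fix the line:
  b = (881 − 476) / (log₂ 20 − log₂ 2) = 405 / (4.3219 − 1) = 121.917 ms/bit
  a = 476 − 121.917 × 1 = 354.083 ms
Then RT(10) = 354.083 + 121.917 × log₂ 10 = 354.083 + 121.917 × 3.3219 ≈ 759.083 ms.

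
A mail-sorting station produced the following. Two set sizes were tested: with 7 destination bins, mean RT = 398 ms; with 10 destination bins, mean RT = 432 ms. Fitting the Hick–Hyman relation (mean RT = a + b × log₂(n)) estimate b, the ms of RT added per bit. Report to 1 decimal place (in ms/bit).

66.1 ms/bit

The slope on a log₂ axis is (432 − 398) / (3.3219 − 2.8074) = 66.074 ms/bit.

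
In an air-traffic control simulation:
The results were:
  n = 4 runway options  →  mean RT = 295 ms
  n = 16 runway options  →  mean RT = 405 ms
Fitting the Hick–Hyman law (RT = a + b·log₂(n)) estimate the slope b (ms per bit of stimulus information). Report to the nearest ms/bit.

55 ms/bit

The slope on a log₂ axis is (405 − 295) / (4 − 2) = 55 ms/bit.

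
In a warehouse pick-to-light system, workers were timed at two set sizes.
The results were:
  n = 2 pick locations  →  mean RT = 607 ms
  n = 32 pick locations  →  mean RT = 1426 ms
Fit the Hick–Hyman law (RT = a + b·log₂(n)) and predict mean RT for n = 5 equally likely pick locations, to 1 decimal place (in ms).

With log₂ n on the abscissa the relation is linear; from the two conditions:
  b = (1426 − 607) / (log₂ 32 − log₂ 2) = 819 / (5 − 1) = 204.750 ms/bit
  a = 607 − 204.750 × 1 = 402.250 ms
Then RT(5) = 402.250 + 204.750 × log₂ 5 = 402.250 + 204.750 × 2.3219 ≈ 877.665 ms.

877.7 ms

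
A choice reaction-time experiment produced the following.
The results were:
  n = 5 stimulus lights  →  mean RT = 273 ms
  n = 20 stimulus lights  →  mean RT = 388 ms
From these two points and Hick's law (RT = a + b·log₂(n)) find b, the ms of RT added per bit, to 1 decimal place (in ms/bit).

The slope on a log₂ axis is (388 − 273) / (4.3219 − 2.3219) = 57.500 ms/bit.

57.5 ms/bit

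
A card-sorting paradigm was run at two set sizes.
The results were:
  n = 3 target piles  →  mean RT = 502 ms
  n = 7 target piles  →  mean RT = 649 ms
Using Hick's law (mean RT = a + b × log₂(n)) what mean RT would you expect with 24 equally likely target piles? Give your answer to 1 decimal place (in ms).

Fit slope and intercept:
  b = (649 − 502) / (log₂ 7 − log₂ 3) = 147 / (2.8074 − 1.5850) = 120.256 ms/bit
  a = 502 − 120.256 × 1.5850 = 311.399 ms
Then RT(24) = 311.399 + 120.256 × log₂ 24 = 311.399 + 120.256 × 4.5850 ≈ 862.768 ms.

862.8 ms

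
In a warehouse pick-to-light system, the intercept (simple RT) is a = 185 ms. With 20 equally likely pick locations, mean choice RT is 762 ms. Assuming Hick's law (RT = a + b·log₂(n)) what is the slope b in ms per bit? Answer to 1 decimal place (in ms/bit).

133.5 ms/bit

20 alternatives carry log₂ 20 = 4.3219 bits; the choice cost is 762 − 185 = 577 ms, so b = 577/4.3219 = 133.505 ms/bit.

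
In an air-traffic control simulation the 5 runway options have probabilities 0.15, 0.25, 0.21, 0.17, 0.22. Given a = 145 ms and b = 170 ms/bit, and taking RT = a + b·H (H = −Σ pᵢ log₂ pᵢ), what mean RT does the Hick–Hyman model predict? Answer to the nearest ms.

536 ms

Entropy contributions −pᵢ log₂ pᵢ: 0.4105, 0.5000, 0.4728, 0.4346, 0.4806; sum H = 2.2985 bits.
RT = a + bH = 145 + 170·2.2985 = 535.75 ms.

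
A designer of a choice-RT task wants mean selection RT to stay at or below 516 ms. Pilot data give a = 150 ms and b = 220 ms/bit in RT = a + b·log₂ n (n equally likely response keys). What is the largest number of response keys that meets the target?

3

Set 150 + 220·log₂ n ≤ 516 → log₂ n ≤ (516 − 150)/220 = 1.6636.
So n ≤ 2^1.6636 = 3.168; the largest integer n is 3.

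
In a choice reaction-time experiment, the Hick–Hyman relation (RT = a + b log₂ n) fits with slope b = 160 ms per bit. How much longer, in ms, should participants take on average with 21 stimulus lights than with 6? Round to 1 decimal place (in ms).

289.2 ms

Only the slope matters, since a is common to both: ΔRT = b·log₂(n₂/n₁).
log₂(21) − log₂(6) = 4.3923 − 2.5850 = 1.8074.
ΔRT = 160 × 1.8074 = 289.177 ms.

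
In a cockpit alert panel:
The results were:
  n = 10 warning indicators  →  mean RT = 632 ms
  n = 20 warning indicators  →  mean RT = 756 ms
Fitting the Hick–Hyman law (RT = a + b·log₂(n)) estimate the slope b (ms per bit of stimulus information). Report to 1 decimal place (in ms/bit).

The slope on a log₂ axis is (756 − 632) / (4.3219 − 3.3219) = 124.000 ms/bit.

124.0 ms/bit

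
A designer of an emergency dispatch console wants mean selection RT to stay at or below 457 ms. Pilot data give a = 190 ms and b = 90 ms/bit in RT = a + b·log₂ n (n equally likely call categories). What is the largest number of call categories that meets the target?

7

Set 190 + 90·log₂ n ≤ 457 → log₂ n ≤ (457 − 190)/90 = 2.9667.
So n ≤ 2^2.9667 = 7.817; the largest integer n is 7.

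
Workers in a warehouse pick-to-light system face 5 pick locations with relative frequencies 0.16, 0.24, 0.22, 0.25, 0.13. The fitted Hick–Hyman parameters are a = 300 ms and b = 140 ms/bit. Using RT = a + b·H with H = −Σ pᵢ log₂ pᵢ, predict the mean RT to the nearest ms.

619 ms

Entropy contributions −pᵢ log₂ pᵢ: 0.4230, 0.4941, 0.4806, 0.5000, 0.3826; sum H = 2.2804 bits.
RT = a + bH = 300 + 140·2.2804 = 619.25 ms.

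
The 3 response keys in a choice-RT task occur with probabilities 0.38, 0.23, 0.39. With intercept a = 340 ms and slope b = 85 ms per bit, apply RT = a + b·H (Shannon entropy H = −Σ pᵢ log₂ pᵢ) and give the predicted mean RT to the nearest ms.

472 ms

Entropy contributions −pᵢ log₂ pᵢ: 0.5305, 0.4877, 0.5298; sum H = 1.5479 bits.
RT = a + bH = 340 + 85·1.5479 = 471.57 ms.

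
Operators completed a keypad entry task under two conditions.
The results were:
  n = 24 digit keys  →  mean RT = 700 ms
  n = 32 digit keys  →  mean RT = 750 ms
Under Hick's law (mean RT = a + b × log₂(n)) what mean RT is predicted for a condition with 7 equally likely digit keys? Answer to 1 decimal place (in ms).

RT is linear in log₂ n, so two points fix the line:
  b = (750 − 700) / (log₂ 32 − log₂ 24) = 50 / (5 − 4.5850) = 120.471 ms/bit
  a = 700 − 120.471 × 4.5850 = 147.645 ms
Then RT(7) = 147.645 + 120.471 × log₂ 7 = 147.645 + 120.471 × 2.8074 ≈ 485.850 ms.

485.8 ms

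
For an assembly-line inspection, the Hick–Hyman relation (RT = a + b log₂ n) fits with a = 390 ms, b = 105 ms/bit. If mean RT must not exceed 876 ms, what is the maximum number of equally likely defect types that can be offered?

Set 390 + 105·log₂ n ≤ 876 → log₂ n ≤ (876 − 390)/105 = 4.6286.
So n ≤ 2^4.6286 = 24.737; the largest integer n is 24.

24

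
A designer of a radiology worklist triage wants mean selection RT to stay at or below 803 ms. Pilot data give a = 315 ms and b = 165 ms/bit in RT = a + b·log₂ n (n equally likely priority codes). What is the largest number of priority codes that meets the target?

7

165·log₂ n ≤ 803 − 315 = 488, giving log₂ n ≤ 2.9576 and n ≤ 7.768. The largest whole number is 7.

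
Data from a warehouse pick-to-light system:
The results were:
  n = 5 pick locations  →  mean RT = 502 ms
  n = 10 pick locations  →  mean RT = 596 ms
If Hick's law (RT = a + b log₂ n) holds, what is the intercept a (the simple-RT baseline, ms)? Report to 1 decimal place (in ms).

283.7 ms

The slope on a log₂ axis is (596 − 502) / (3.3219 − 2.3219) = 94.000 ms/bit.
Intercept: a = 502 − 94.000·log₂(5) = 283.739 ms.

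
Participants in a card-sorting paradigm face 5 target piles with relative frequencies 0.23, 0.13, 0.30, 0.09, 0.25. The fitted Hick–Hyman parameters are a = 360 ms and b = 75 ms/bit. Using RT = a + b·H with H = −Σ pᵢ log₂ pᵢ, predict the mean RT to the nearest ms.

H = 0.23·log₂(1/0.23) + 0.13·log₂(1/0.13) + 0.30·log₂(1/0.30) + 0.09·log₂(1/0.09) + 0.25·log₂(1/0.25) = 2.2041 bits.
RT = 360 + 75 × 2.2041 = 525.30 ms.

525 ms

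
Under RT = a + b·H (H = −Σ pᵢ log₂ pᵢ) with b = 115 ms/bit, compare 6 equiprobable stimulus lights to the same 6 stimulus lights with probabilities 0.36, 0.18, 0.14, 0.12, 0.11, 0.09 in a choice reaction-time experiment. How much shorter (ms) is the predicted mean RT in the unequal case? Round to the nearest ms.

The RT saving is b·ΔH. Equiprobable H₀ = log₂(6) = 2.5850 bits; with the given probabilities H = 2.4030 bits.
b·(H₀ − H) = 115 × (2.5850 − 2.4030) = 20.92 ms.

21 ms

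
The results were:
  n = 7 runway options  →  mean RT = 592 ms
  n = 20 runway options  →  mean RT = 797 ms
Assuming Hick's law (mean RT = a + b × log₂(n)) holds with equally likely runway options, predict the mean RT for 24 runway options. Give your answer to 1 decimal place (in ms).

Fit slope and intercept:
  b = (797 − 592) / (log₂ 20 − log₂ 7) = 205 / (4.3219 − 2.8074) = 135.352 ms/bit
  a = 592 − 135.352 × 2.8074 = 212.020 ms
Then RT(24) = 212.020 + 135.352 × log₂ 24 = 212.020 + 135.352 × 4.5850 ≈ 832.602 ms.

832.6 ms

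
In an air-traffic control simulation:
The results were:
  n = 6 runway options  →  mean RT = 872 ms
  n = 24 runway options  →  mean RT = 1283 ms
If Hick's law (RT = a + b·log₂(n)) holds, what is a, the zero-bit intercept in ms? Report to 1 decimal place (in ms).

340.8 ms

b = (RT₂ − RT₁)/(log₂ n₂ − log₂ n₁) = (1283 − 872)/(4.5850 − 2.5850) = 205.500 ms/bit.
a = RT₁ − b·log₂ n₁ = 872 − 205.500 × 2.5850 = 340.790 ms.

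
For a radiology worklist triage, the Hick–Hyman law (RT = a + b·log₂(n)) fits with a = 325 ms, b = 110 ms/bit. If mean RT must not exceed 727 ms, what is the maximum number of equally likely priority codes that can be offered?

Information budget: (727 − 325)/110 = 3.6545 bits, so n ≤ 2^3.6545 = 12.593 → at most 12.

12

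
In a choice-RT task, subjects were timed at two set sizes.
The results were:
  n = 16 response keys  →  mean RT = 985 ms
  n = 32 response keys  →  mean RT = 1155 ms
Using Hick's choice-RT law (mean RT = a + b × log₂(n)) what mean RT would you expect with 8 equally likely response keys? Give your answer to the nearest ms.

RT is linear in log₂ n, so two points fix the line:
  b = (1155 − 985) / (log₂ 32 − log₂ 16) = 170 / (5 − 4) = 170 ms/bit
  a = 985 − 170 × 4 = 305 ms
Then RT(8) = 305 + 170 × log₂ 8 = 305 + 170 × 3 ≈ 815.000 ms.

815 ms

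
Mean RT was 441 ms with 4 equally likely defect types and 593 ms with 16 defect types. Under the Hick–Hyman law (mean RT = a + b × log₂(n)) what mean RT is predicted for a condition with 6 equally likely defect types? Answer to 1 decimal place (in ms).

RT is linear in log₂ n, so two points fix the line:
  b = (593 − 441) / (log₂ 16 − log₂ 4) = 152 / (4 − 2) = 76.000 ms/bit
  a = 441 − 76.000 × 2 = 289.000 ms
Then RT(6) = 289.000 + 76.000 × log₂ 6 = 289.000 + 76.000 × 2.5850 ≈ 485.457 ms.

485.5 ms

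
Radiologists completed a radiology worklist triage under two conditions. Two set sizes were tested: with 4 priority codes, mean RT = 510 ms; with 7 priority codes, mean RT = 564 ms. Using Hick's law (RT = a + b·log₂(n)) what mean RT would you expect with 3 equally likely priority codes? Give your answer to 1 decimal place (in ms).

With log₂ n on the abscissa the relation is linear; from the two conditions:
  b = (564 − 510) / (log₂ 7 − log₂ 4) = 54 / (2.8074 − 2) = 66.885 ms/bit
  a = 510 − 66.885 × 2 = 376.230 ms
Then RT(3) = 376.230 + 66.885 × log₂ 3 = 376.230 + 66.885 × 1.5850 ≈ 482.240 ms.

482.2 ms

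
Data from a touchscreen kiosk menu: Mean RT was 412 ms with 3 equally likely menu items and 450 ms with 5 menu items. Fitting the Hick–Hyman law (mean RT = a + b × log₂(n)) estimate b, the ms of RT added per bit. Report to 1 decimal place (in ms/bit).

51.6 ms/bit

Slope: b = (450 − 412) / (log₂ 5 − log₂ 3) = 38/0.7370 = 51.563 ms/bit.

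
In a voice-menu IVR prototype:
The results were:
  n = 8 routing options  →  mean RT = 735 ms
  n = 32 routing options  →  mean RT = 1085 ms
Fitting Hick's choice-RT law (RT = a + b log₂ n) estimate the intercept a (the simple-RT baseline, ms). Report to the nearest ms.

210 ms

The slope on a log₂ axis is (1085 − 735) / (5 − 3) = 175 ms/bit.
a = RT₁ − b·log₂ n₁ = 735 − 175 × 3 = 210.000 ms.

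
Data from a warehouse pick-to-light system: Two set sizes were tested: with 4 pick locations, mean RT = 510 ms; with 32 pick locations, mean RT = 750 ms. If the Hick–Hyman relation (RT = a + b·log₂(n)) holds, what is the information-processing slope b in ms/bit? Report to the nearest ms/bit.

b = (RT₂ − RT₁)/(log₂ n₂ − log₂ n₁) = (750 − 510)/(5 − 2) = 80 ms/bit.

80 ms/bit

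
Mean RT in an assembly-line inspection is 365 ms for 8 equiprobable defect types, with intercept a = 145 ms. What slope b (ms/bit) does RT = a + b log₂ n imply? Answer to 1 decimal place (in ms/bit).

73.3 ms/bit

b = (365 − 145) / log₂(8) = 220 / 3 = 73.333 ms/bit.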